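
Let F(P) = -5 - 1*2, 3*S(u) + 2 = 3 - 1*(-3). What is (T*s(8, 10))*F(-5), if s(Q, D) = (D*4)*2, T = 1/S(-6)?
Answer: -420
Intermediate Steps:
S(u) = 4/3 (S(u) = -⅔ + (3 - 1*(-3))/3 = -⅔ + (3 + 3)/3 = -⅔ + (⅓)*6 = -⅔ + 2 = 4/3)
T = ¾ (T = 1/(4/3) = ¾ ≈ 0.75000)
F(P) = -7 (F(P) = -5 - 2 = -7)
s(Q, D) = 8*D (s(Q, D) = (4*D)*2 = 8*D)
(T*s(8, 10))*F(-5) = (3*(8*10)/4)*(-7) = ((¾)*80)*(-7) = 60*(-7) = -420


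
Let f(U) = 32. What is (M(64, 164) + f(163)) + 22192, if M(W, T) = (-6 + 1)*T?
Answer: 21404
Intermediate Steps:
M(W, T) = -5*T
(M(64, 164) + f(163)) + 22192 = (-5*164 + 32) + 22192 = (-820 + 32) + 22192 = -788 + 22192 = 21404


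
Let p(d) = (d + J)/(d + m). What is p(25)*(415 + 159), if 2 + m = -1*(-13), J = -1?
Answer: 1148/3 ≈ 382.67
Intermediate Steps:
m = 11 (m = -2 - 1*(-13) = -2 + 13 = 11)
p(d) = (-1 + d)/(11 + d) (p(d) = (d - 1)/(d + 11) = (-1 + d)/(11 + d))
p(25)*(415 + 159) = ((-1 + 25)/(11 + 25))*(415 + 159) = (24/36)*574 = ((1/36)*24)*574 = (⅔)*574 = 1148/3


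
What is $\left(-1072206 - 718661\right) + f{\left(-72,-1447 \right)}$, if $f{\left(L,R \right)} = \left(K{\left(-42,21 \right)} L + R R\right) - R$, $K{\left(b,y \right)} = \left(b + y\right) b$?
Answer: $240885$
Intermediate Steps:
$K{\left(b,y \right)} = b \left(b + y\right)$
$f{\left(L,R \right)} = R^{2} - R + 882 L$ ($f{\left(L,R \right)} = \left(- 42 \left(-42 + 21\right) L + R R\right) - R = \left(\left(-42\right) \left(-21\right) L + R^{2}\right) - R = \left(882 L + R^{2}\right) - R = \left(R^{2} + 882 L\right) - R = R^{2} - R + 882 L$)
$\left(-1072206 - 718661\right) + f{\left(-72,-1447 \right)} = \left(-1072206 - 718661\right) + \left(\left(-1447\right)^{2} - -1447 + 882 \left(-72\right)\right) = -1790867 + \left(2093809 + 1447 - 63504\right) = -1790867 + 2031752 = 240885$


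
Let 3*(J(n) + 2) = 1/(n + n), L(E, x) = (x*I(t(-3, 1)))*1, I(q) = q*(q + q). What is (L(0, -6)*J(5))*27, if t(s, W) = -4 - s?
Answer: 3186/5 ≈ 637.20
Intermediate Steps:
I(q) = 2*q² (I(q) = q*(2*q) = 2*q²)
L(E, x) = 2*x (L(E, x) = (x*(2*(-4 - 1*(-3))²))*1 = (x*(2*(-4 + 3)²))*1 = (x*(2*(-1)²))*1 = (x*(2*1))*1 = (x*2)*1 = (2*x)*1 = 2*x)
J(n) = -2 + 1/(6*n) (J(n) = -2 + 1/(3*(n + n)) = -2 + 1/(3*((2*n))) = -2 + (1/(2*n))/3 = -2 + 1/(6*n))
(L(0, -6)*J(5))*27 = ((2*(-6))*(-2 + (⅙)/5))*27 = -12*(-2 + (⅙)*(⅕))*27 = -12*(-2 + 1/30)*27 = -12*(-59/30)*27 = (118/5)*27 = 3186/5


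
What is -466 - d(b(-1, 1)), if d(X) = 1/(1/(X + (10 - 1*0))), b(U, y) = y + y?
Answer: -478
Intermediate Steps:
b(U, y) = 2*y
d(X) = 10 + X (d(X) = 1/(1/(X + (10 + 0))) = 1/(1/(X + 10)) = 1/(1/(10 + X)) = 10 + X)
-466 - d(b(-1, 1)) = -466 - (10 + 2*1) = -466 - (10 + 2) = -466 - 1*12 = -466 - 12 = -478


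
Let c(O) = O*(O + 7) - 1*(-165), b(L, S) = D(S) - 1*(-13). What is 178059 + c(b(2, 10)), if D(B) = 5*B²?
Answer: 444984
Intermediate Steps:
b(L, S) = 13 + 5*S² (b(L, S) = 5*S² - 1*(-13) = 5*S² + 13 = 13 + 5*S²)
c(O) = 165 + O*(7 + O) (c(O) = O*(7 + O) + 165 = 165 + O*(7 + O))
178059 + c(b(2, 10)) = 178059 + (165 + (13 + 5*10²)² + 7*(13 + 5*10²)) = 178059 + (165 + (13 + 5*100)² + 7*(13 + 5*100)) = 178059 + (165 + (13 + 500)² + 7*(13 + 500)) = 178059 + (165 + 513² + 7*513) = 178059 + (165 + 263169 + 3591) = 178059 + 266925 = 444984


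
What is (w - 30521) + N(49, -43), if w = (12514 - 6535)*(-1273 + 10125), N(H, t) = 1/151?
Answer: 7987233638/151 ≈ 5.2896e+7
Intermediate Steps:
N(H, t) = 1/151
w = 52926108 (w = 5979*8852 = 52926108)
(w - 30521) + N(49, -43) = (52926108 - 30521) + 1/151 = 52895587 + 1/151 = 7987233638/151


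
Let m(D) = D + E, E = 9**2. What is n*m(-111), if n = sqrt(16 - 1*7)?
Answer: -90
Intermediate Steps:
E = 81
m(D) = 81 + D (m(D) = D + 81 = 81 + D)
n = 3 (n = sqrt(16 - 7) = sqrt(9) = 3)
n*m(-111) = 3*(81 - 111) = 3*(-30) = -90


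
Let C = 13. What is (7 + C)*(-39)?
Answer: -780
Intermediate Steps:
(7 + C)*(-39) = (7 + 13)*(-39) = 20*(-39) = -780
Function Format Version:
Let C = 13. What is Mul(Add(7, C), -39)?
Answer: -780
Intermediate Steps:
Mul(Add(7, C), -39) = Mul(Add(7, 13), -39) = Mul(20, -39) = -780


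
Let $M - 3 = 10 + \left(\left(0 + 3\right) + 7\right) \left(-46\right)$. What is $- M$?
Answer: $447$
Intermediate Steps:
$M = -447$ ($M = 3 + \left(10 + \left(\left(0 + 3\right) + 7\right) \left(-46\right)\right) = 3 + \left(10 + \left(3 + 7\right) \left(-46\right)\right) = 3 + \left(10 + 10 \left(-46\right)\right) = 3 + \left(10 - 460\right) = 3 - 450 = -447$)
$- M = \left(-1\right) \left(-447\right) = 447$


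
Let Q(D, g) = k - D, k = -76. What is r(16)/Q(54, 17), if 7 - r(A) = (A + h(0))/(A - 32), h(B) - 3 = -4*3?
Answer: -119/2080 ≈ -0.057212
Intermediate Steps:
h(B) = -9 (h(B) = 3 - 4*3 = 3 - 12 = -9)
Q(D, g) = -76 - D
r(A) = 7 - (-9 + A)/(-32 + A) (r(A) = 7 - (A - 9)/(A - 32) = 7 - (-9 + A)/(-32 + A))
r(16)/Q(54, 17) = ((-215 + 6*16)/(-32 + 16))/(-76 - 1*54) = ((-215 + 96)/(-16))/(-76 - 54) = -1/16*(-119)/(-130) = (119/16)*(-1/130) = -119/2080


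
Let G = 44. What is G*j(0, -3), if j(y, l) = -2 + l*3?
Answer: -484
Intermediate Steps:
j(y, l) = -2 + 3*l
G*j(0, -3) = 44*(-2 + 3*(-3)) = 44*(-2 - 9) = 44*(-11) = -484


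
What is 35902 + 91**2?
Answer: 44183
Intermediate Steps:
35902 + 91**2 = 35902 + 8281 = 44183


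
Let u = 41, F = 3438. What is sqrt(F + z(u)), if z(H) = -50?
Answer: 22*sqrt(7) ≈ 58.207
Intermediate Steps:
sqrt(F + z(u)) = sqrt(3438 - 50) = sqrt(3388) = 22*sqrt(7)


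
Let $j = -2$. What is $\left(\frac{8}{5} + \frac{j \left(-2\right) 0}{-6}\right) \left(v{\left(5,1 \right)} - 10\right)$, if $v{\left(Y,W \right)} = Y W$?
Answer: $-8$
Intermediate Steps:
$v{\left(Y,W \right)} = W Y$
$\left(\frac{8}{5} + \frac{j \left(-2\right) 0}{-6}\right) \left(v{\left(5,1 \right)} - 10\right) = \left(\frac{8}{5} + \frac{\left(-2\right) \left(-2\right) 0}{-6}\right) \left(1 \cdot 5 - 10\right) = \left(8 \cdot \frac{1}{5} + 4 \cdot 0 \left(- \frac{1}{6}\right)\right) \left(5 - 10\right) = \left(\frac{8}{5} + 0 \left(- \frac{1}{6}\right)\right) \left(-5\right) = \left(\frac{8}{5} + 0\right) \left(-5\right) = \frac{8}{5} \left(-5\right) = -8$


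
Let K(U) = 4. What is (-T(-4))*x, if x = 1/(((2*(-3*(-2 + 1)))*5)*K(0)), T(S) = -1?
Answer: 1/120 ≈ 0.0083333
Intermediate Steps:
x = 1/120 (x = 1/(((2*(-3*(-2 + 1)))*5)*4) = 1/(((2*(-3*(-1)))*5)*4) = 1/(((2*3)*5)*4) = 1/((6*5)*4) = 1/(30*4) = 1/120 ≈ 0.0083333)
(-T(-4))*x = -1*(-1)*(1/120) = 1*(1/120) = 1/120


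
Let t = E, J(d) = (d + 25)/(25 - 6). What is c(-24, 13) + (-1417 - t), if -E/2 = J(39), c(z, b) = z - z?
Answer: -26795/19 ≈ -1410.3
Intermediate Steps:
J(d) = 25/19 + d/19 (J(d) = (25 + d)/19 = (25 + d)*(1/19) = 25/19 + d/19)
c(z, b) = 0
E = -128/19 (E = -2*(25/19 + (1/19)*39) = -2*(25/19 + 39/19) = -2*64/19 = -128/19 ≈ -6.7368)
t = -128/19 ≈ -6.7368
c(-24, 13) + (-1417 - t) = 0 + (-1417 - 1*(-128/19)) = 0 + (-1417 + 128/19) = 0 - 26795/19 = -26795/19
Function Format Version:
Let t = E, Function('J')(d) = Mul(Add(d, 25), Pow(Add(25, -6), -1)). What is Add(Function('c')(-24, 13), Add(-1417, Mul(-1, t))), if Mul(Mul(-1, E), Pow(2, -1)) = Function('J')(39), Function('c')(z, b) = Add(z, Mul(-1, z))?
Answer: Rational(-26795, 19) ≈ -1410.3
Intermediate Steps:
Function('J')(d) = Add(Rational(25, 19), Mul(Rational(1, 19), d)) (Function('J')(d) = Mul(Add(25, d), Pow(19, -1)) = Mul(Add(25, d), Rational(1, 19)) = Add(Rational(25, 19), Mul(Rational(1, 19), d)))
Function('c')(z, b) = 0
E = Rational(-128, 19) (E = Mul(-2, Add(Rational(25, 19), Mul(Rational(1, 19), 39))) = Mul(-2, Add(Rational(25, 19), Rational(39, 19))) = Mul(-2, Rational(64, 19)) = Rational(-128, 19) ≈ -6.7368)
t = Rational(-128, 19) ≈ -6.7368
Add(Function('c')(-24, 13), Add(-1417, Mul(-1, t))) = Add(0, Add(-1417, Mul(-1, Rational(-128, 19)))) = Add(0, Add(-1417, Rational(128, 19))) = Add(0, Rational(-26795, 19)) = Rational(-26795, 19)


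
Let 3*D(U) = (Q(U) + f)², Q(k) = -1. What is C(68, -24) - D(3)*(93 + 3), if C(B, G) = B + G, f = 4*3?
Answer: -3828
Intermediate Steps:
f = 12
D(U) = 121/3 (D(U) = (-1 + 12)²/3 = (⅓)*11² = (⅓)*121 = 121/3)
C(68, -24) - D(3)*(93 + 3) = (68 - 24) - 121*(93 + 3)/3 = 44 - 121*96/3 = 44 - 1*3872 = 44 - 3872 = -3828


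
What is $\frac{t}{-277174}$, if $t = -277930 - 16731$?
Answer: $\frac{294661}{277174} \approx 1.0631$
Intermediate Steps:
$t = -294661$ ($t = -277930 - 16731 = -294661$)
$\frac{t}{-277174} = - \frac{294661}{-277174} = \left(-294661\right) \left(- \frac{1}{277174}\right) = \frac{294661}{277174}$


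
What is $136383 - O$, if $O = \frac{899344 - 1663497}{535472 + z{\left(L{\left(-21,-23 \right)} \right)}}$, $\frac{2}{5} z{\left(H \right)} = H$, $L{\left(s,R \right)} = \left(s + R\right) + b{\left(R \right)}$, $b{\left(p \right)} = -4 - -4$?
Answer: $\frac{73015039799}{535362} \approx 1.3638 \cdot 10^{5}$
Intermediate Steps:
$b{\left(p \right)} = 0$ ($b{\left(p \right)} = -4 + 4 = 0$)
$L{\left(s,R \right)} = R + s$ ($L{\left(s,R \right)} = \left(s + R\right) + 0 = \left(R + s\right) + 0 = R + s$)
$z{\left(H \right)} = \frac{5 H}{2}$
$O = - \frac{764153}{535362}$ ($O = \frac{899344 - 1663497}{535472 + \frac{5 \left(-23 - 21\right)}{2}} = - \frac{764153}{535472 + \frac{5}{2} \left(-44\right)} = - \frac{764153}{535472 - 110} = - \frac{764153}{535362} \approx -1.4274$)
$136383 - O = 136383 - - \frac{764153}{535362} = 136383 + \frac{764153}{535362} = \frac{73015039799}{535362}$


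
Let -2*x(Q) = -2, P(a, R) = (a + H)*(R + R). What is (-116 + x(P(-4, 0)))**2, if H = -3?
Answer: 13225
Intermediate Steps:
P(a, R) = 2*R*(-3 + a) (P(a, R) = (a - 3)*(R + R) = (-3 + a)*(2*R) = 2*R*(-3 + a))
x(Q) = 1 (x(Q) = -1/2*(-2) = 1)
(-116 + x(P(-4, 0)))**2 = (-116 + 1)**2 = (-115)**2 = 13225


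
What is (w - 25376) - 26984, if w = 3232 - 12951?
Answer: -62079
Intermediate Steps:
w = -9719
(w - 25376) - 26984 = (-9719 - 25376) - 26984 = -35095 - 26984 = -62079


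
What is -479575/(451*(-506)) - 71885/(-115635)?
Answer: 14372048687/5277720162 ≈ 2.7232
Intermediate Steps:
-479575/(451*(-506)) - 71885/(-115635) = -479575/(-228206) - 71885*(-1/115635) = -479575*(-1/228206) + 14377/23127 = 479575/228206 + 14377/23127 = 14372048687/5277720162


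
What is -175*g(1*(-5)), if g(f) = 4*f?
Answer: 3500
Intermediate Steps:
-175*g(1*(-5)) = -700*1*(-5) = -700*(-5) = -175*(-20) = 3500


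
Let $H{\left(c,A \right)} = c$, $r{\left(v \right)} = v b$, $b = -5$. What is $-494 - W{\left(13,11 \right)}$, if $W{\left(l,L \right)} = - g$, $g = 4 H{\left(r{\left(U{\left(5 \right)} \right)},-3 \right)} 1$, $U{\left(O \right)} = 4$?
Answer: $-574$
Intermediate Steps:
$r{\left(v \right)} = - 5 v$ ($r{\left(v \right)} = v \left(-5\right) = - 5 v$)
$g = -80$ ($g = 4 \left(\left(-5\right) 4\right) 1 = 4 \left(-20\right) 1 = \left(-80\right) 1 = -80$)
$W{\left(l,L \right)} = 80$ ($W{\left(l,L \right)} = \left(-1\right) \left(-80\right) = 80$)
$-494 - W{\left(13,11 \right)} = -494 - 80 = -574$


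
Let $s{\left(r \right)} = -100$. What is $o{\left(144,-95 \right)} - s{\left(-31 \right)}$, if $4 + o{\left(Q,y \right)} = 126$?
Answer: $222$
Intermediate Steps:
$o{\left(Q,y \right)} = 122$ ($o{\left(Q,y \right)} = -4 + 126 = 122$)
$o{\left(144,-95 \right)} - s{\left(-31 \right)} = 122 - -100 = 122 + 100 = 222$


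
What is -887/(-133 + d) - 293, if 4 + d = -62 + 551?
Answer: -104023/352 ≈ -295.52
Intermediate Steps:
d = 485 (d = -4 + (-62 + 551) = -4 + 489 = 485)
-887/(-133 + d) - 293 = -887/(-133 + 485) - 293 = -887/352 - 293 = -104023/352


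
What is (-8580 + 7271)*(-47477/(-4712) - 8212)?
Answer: 50589534303/4712 ≈ 1.0736e+7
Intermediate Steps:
(-8580 + 7271)*(-47477/(-4712) - 8212) = -1309*(-47477*(-1/4712) - 8212) = -1309*(47477/4712 - 8212) = -1309*(-38647467/4712) = 50589534303/4712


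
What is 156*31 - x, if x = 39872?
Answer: -35036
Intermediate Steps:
156*31 - x = 156*31 - 1*39872 = 4836 - 39872 = -35036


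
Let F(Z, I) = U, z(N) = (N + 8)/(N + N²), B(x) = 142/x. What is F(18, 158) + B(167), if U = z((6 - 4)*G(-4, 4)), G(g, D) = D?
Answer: 1612/1503 ≈ 1.0725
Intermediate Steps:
z(N) = (8 + N)/(N + N²)
U = 2/9 (U = (8 + (6 - 4)*4)/((((6 - 4)*4))*(1 + (6 - 4)*4)) = (8 + 2*4)/(((2*4))*(1 + 2*4)) = (8 + 8)/(8*(1 + 8)) = (⅛)*16/9 = (⅛)*(⅑)*16 = 2/9 ≈ 0.22222)
F(Z, I) = 2/9
F(18, 158) + B(167) = 2/9 + 142/167 = 1612/1503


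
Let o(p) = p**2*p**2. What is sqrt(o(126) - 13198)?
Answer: sqrt(252034178) ≈ 15876.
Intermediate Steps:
o(p) = p**4
sqrt(o(126) - 13198) = sqrt(126**4 - 13198) = sqrt(252047376 - 13198) = sqrt(252034178)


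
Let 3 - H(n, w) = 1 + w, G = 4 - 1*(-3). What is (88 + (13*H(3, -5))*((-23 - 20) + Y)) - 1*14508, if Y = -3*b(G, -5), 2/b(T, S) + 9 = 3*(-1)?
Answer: -36575/2 ≈ -18288.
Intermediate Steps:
G = 7 (G = 4 + 3 = 7)
H(n, w) = 2 - w (H(n, w) = 3 - (1 + w) = 3 + (-1 - w) = 2 - w)
b(T, S) = -⅙ (b(T, S) = 2/(-9 + 3*(-1)) = 2/(-9 - 3) = 2/(-12) = 2*(-1/12) = -⅙)
Y = ½ (Y = -3*(-⅙) = ½ ≈ 0.50000)
(88 + (13*H(3, -5))*((-23 - 20) + Y)) - 1*14508 = (88 + (13*(2 - 1*(-5)))*((-23 - 20) + ½)) - 1*14508 = (88 + (13*(2 + 5))*(-43 + ½)) - 14508 = (88 + (13*7)*(-85/2)) - 14508 = (88 + 91*(-85/2)) - 14508 = (88 - 7735/2) - 14508 = -7559/2 - 14508 = -36575/2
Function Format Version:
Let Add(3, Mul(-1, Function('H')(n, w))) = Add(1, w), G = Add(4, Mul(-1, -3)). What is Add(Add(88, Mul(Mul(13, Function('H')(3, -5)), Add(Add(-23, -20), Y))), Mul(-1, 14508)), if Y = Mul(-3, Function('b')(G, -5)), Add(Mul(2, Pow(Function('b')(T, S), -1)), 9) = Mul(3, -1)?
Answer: Rational(-36575, 2) ≈ -18288.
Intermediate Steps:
G = 7 (G = Add(4, 3) = 7)
Function('H')(n, w) = Add(2, Mul(-1, w)) (Function('H')(n, w) = Add(3, Mul(-1, Add(1, w))) = Add(3, Add(-1, Mul(-1, w))) = Add(2, Mul(-1, w)))
Function('b')(T, S) = Rational(-1, 6) (Function('b')(T, S) = Mul(2, Pow(Add(-9, Mul(3, -1)), -1)) = Mul(2, Pow(Add(-9, -3), -1)) = Mul(2, Pow(-12, -1)) = Mul(2, Rational(-1, 12)) = Rational(-1, 6))
Y = Rational(1, 2) (Y = Mul(-3, Rational(-1, 6)) = Rational(1, 2) ≈ 0.50000)
Add(Add(88, Mul(Mul(13, Function('H')(3, -5)), Add(Add(-23, -20), Y))), Mul(-1, 14508)) = Add(Add(88, Mul(Mul(13, Add(2, Mul(-1, -5))), Add(Add(-23, -20), Rational(1, 2)))), Mul(-1, 14508)) = Add(Add(88, Mul(Mul(13, Add(2, 5)), Add(-43, Rational(1, 2)))), -14508) = Add(Add(88, Mul(Mul(13, 7), Rational(-85, 2))), -14508) = Add(Add(88, Mul(91, Rational(-85, 2))), -14508) = Add(Add(88, Rational(-7735, 2)), -14508) = Add(Rational(-7559, 2), -14508) = Rational(-36575, 2)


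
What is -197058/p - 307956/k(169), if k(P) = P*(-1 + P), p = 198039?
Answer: -1849504695/156186758 ≈ -11.842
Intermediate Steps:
-197058/p - 307956/k(169) = -197058/198039 - 307956*1/(169*(-1 + 169)) = -197058*1/198039 - 307956/(169*168) = -65686/66013 - 307956/28392 = -65686/66013 - 307956*1/28392 = -65686/66013 - 25663/2366 = -1849504695/156186758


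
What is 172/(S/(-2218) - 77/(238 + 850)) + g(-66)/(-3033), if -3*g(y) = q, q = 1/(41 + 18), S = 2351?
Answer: -458488330229/3014123619 ≈ -152.11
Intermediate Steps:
q = 1/59 ≈ 0.016949
g(y) = -1/177 (g(y) = -⅓*1/59 = -1/177)
172/(S/(-2218) - 77/(238 + 850)) + g(-66)/(-3033) = 172/(2351/(-2218) - 77/(238 + 850)) - 1/177/(-3033) = 172/(2351*(-1/2218) - 77/1088) - 1/177*(-1/3033) = 172/(-2351/2218 - 77*1/1088) + 1/536841 = 172/(-2351/2218 - 77/1088) + 1/536841 = 172/(-1364337/1206592) + 1/536841 = 172*(-1206592/1364337) + 1/536841 = -207533824/1364337 + 1/536841 = -458488330229/3014123619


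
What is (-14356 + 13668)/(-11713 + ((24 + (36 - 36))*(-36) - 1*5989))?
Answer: 344/9283 ≈ 0.037057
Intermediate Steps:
(-14356 + 13668)/(-11713 + ((24 + (36 - 36))*(-36) - 1*5989)) = -688/(-11713 + ((24 + 0)*(-36) - 5989)) = -688/(-11713 + (24*(-36) - 5989)) = -688/(-11713 + (-864 - 5989)) = -688/(-11713 - 6853) = -688/(-18566) = -688*(-1/18566) = 344/9283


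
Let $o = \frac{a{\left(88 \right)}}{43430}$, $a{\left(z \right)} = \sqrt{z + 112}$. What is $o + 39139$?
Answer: $39139 + \frac{\sqrt{2}}{4343} \approx 39139.0$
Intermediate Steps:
$a{\left(z \right)} = \sqrt{112 + z}$
$o = \frac{\sqrt{2}}{4343}$ ($o = \frac{\sqrt{112 + 88}}{43430} = \sqrt{200} \cdot \frac{1}{43430} = 10 \sqrt{2} \cdot \frac{1}{43430} = \frac{\sqrt{2}}{4343} \approx 0.00032563$)
$o + 39139 = \frac{\sqrt{2}}{4343} + 39139 = 39139 + \frac{\sqrt{2}}{4343}$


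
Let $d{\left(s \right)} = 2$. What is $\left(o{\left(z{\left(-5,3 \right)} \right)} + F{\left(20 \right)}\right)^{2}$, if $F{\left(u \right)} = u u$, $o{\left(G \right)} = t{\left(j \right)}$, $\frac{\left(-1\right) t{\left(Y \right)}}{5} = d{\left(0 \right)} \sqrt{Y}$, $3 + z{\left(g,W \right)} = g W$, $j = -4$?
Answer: $159600 - 16000 i \approx 1.596 \cdot 10^{5} - 16000.0 i$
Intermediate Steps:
$z{\left(g,W \right)} = -3 + W g$ ($z{\left(g,W \right)} = -3 + g W = -3 + W g$)
$t{\left(Y \right)} = - 10 \sqrt{Y}$ ($t{\left(Y \right)} = - 5 \cdot 2 \sqrt{Y} = - 10 \sqrt{Y}$)
$o{\left(G \right)} = - 20 i$ ($o{\left(G \right)} = - 10 \sqrt{-4} = - 10 \cdot 2 i = - 20 i$)
$F{\left(u \right)} = u^{2}$
$\left(o{\left(z{\left(-5,3 \right)} \right)} + F{\left(20 \right)}\right)^{2} = \left(- 20 i + 20^{2}\right)^{2} = \left(- 20 i + 400\right)^{2} = \left(400 - 20 i\right)^{2}$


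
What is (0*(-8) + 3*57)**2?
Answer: 29241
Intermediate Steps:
(0*(-8) + 3*57)**2 = (0 + 171)**2 = 171**2 = 29241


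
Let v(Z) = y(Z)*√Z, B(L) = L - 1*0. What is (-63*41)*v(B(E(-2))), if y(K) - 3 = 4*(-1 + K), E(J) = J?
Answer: 23247*I*√2 ≈ 32876.0*I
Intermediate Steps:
B(L) = L (B(L) = L + 0 = L)
y(K) = -1 + 4*K (y(K) = 3 + 4*(-1 + K) = 3 + (-4 + 4*K) = -1 + 4*K)
v(Z) = √Z*(-1 + 4*Z) (v(Z) = (-1 + 4*Z)*√Z = √Z*(-1 + 4*Z))
(-63*41)*v(B(E(-2))) = (-63*41)*(√(-2)*(-1 + 4*(-2))) = -2583*I*√2*(-1 - 8) = -2583*I*√2*(-9) = -(-23247)*I*√2 = 23247*I*√2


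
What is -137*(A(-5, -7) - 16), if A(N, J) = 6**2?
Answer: -2740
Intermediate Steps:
A(N, J) = 36
-137*(A(-5, -7) - 16) = -137*(36 - 16) = -137*20 = -2740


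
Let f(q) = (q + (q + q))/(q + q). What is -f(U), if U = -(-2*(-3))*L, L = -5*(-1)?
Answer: -3/2 ≈ -1.5000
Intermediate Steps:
L = 5
U = -30 (U = -(-2*(-3))*5 = -6*5 = -1*30 = -30)
f(q) = 3/2 (f(q) = (q + 2*q)/((2*q)) = (3*q)*(1/(2*q)) = 3/2)
-f(U) = -1*3/2 = -3/2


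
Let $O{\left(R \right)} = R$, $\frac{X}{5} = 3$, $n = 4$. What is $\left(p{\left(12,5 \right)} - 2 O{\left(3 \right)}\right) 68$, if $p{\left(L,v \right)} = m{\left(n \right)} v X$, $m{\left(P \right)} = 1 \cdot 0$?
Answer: $-408$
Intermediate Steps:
$X = 15$ ($X = 5 \cdot 3 = 15$)
$m{\left(P \right)} = 0$
$p{\left(L,v \right)} = 0$ ($p{\left(L,v \right)} = 0 v 15 = 0 \cdot 15 = 0$)
$\left(p{\left(12,5 \right)} - 2 O{\left(3 \right)}\right) 68 = \left(0 - 6\right) 68 = \left(-6\right) 68 = -408$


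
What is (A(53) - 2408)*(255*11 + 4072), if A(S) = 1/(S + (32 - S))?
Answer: -529907235/32 ≈ -1.6560e+7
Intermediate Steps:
A(S) = 1/32
(A(53) - 2408)*(255*11 + 4072) = (1/32 - 2408)*(255*11 + 4072) = -77055*(2805 + 4072)/32 = -77055/32*6877 = -529907235/32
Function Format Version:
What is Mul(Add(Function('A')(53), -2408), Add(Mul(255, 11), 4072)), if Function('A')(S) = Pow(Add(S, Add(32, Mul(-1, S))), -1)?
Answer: Rational(-529907235, 32) ≈ -1.6560e+7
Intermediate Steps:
Function('A')(S) = Rational(1, 32) (Function('A')(S) = Pow(32, -1) = Rational(1, 32))
Mul(Add(Function('A')(53), -2408), Add(Mul(255, 11), 4072)) = Mul(Add(Rational(1, 32), -2408), Add(Mul(255, 11), 4072)) = Mul(Rational(-77055, 32), Add(2805, 4072)) = Mul(Rational(-77055, 32), 6877) = Rational(-529907235, 32)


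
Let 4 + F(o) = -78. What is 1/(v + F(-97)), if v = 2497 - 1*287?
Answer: 1/2128 ≈ 0.00046992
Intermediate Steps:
v = 2210 (v = 2497 - 287 = 2210)
F(o) = -82 (F(o) = -4 - 78 = -82)
1/(v + F(-97)) = 1/(2210 - 82) = 1/2128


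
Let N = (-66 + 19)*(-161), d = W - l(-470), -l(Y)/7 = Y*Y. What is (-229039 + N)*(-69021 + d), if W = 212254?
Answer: -374184252576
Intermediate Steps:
l(Y) = -7*Y² (l(Y) = -7*Y*Y = -7*Y²)
d = 1758554 (d = 212254 - (-7)*(-470)² = 212254 - (-7)*220900 = 212254 - 1*(-1546300) = 212254 + 1546300 = 1758554)
N = 7567 (N = -47*(-161) = 7567)
(-229039 + N)*(-69021 + d) = (-229039 + 7567)*(-69021 + 1758554) = -221472*1689533 = -374184252576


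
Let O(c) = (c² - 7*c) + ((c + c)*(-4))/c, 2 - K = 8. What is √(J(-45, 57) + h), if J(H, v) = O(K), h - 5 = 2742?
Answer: 3*√313 ≈ 53.075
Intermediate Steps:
K = -6 (K = 2 - 1*8 = 2 - 8 = -6)
h = 2747 (h = 5 + 2742 = 2747)
O(c) = -8 + c² - 7*c (O(c) = (c² - 7*c) + ((2*c)*(-4))/c = (c² - 7*c) + (-8*c)/c = (c² - 7*c) - 8 = -8 + c² - 7*c)
J(H, v) = 70 (J(H, v) = -8 + (-6)² - 7*(-6) = -8 + 36 + 42 = 70)
√(J(-45, 57) + h) = √(70 + 2747) = √2817 = 3*√313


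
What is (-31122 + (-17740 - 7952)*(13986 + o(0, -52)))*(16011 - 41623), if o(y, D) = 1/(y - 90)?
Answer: 138058597683536/15 ≈ 9.2039e+12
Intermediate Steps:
o(y, D) = 1/(-90 + y)
(-31122 + (-17740 - 7952)*(13986 + o(0, -52)))*(16011 - 41623) = (-31122 + (-17740 - 7952)*(13986 + 1/(-90 + 0)))*(16011 - 41623) = (-31122 - 25692*(13986 + 1/(-90)))*(-25612) = (-31122 - 25692*(13986 - 1/90))*(-25612) = (-31122 - 25692*1258739/90)*(-25612) = (-31122 - 5389920398/15)*(-25612) = -5390387228/15*(-25612) = 138058597683536/15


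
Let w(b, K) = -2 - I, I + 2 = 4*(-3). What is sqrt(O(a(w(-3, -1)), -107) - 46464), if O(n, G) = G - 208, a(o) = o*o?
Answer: I*sqrt(46779) ≈ 216.28*I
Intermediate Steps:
I = -14 (I = -2 + 4*(-3) = -2 - 12 = -14)
w(b, K) = 12 (w(b, K) = -2 - 1*(-14) = -2 + 14 = 12)
a(o) = o**2
O(n, G) = -208 + G
sqrt(O(a(w(-3, -1)), -107) - 46464) = sqrt((-208 - 107) - 46464) = sqrt(-315 - 46464) = sqrt(-46779) = I*sqrt(46779)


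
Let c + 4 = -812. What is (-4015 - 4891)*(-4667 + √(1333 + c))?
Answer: 41564302 - 8906*√517 ≈ 4.1362e+7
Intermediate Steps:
c = -816 (c = -4 - 812 = -816)
(-4015 - 4891)*(-4667 + √(1333 + c)) = (-4015 - 4891)*(-4667 + √(1333 - 816)) = -8906*(-4667 + √517) = 41564302 - 8906*√517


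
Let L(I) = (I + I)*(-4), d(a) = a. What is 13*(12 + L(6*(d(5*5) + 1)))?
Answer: -16068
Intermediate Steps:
L(I) = -8*I (L(I) = (2*I)*(-4) = -8*I)
13*(12 + L(6*(d(5*5) + 1))) = 13*(12 - 48*(5*5 + 1)) = 13*(12 - 48*(25 + 1)) = 13*(12 - 48*26) = 13*(12 - 8*156) = 13*(12 - 1248) = 13*(-1236) = -16068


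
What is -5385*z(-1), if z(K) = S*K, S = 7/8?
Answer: 37695/8 ≈ 4711.9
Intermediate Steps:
S = 7/8 (S = 7*(1/8) = 7/8 ≈ 0.87500)
z(K) = 7*K/8
-5385*z(-1) = -37695*(-1)/8 = -5385*(-7/8) = 37695/8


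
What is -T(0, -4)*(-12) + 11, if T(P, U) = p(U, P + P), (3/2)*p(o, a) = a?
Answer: 11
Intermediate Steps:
p(o, a) = 2*a/3
T(P, U) = 4*P/3 (T(P, U) = 2*(P + P)/3 = 2*(2*P)/3 = 4*P/3)
-T(0, -4)*(-12) + 11 = -4*0/3*(-12) + 11 = -1*0*(-12) + 11 = 0*(-12) + 11 = 0 + 11 = 11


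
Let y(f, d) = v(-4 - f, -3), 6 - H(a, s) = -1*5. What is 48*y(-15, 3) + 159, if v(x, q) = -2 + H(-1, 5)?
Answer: 591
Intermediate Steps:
H(a, s) = 11 (H(a, s) = 6 - (-1)*5 = 6 - 1*(-5) = 6 + 5 = 11)
v(x, q) = 9 (v(x, q) = -2 + 11 = 9)
y(f, d) = 9
48*y(-15, 3) + 159 = 48*9 + 159 = 432 + 159 = 591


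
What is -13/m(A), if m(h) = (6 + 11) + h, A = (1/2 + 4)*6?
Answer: -13/44 ≈ -0.29545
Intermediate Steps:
A = 27 (A = (½ + 4)*6 = (9/2)*6 = 27)
m(h) = 17 + h
-13/m(A) = -13/(17 + 27) = -13/44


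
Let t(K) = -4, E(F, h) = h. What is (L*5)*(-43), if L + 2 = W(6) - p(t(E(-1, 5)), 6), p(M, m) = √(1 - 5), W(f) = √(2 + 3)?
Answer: 430 - 215*√5 + 430*I ≈ -50.755 + 430.0*I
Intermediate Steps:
W(f) = √5
p(M, m) = 2*I (p(M, m) = √(-4) = 2*I)
L = -2 + √5 - 2*I (L = -2 + (√5 - 2*I) = -2 + √5 - 2*I ≈ 0.23607 - 2.0*I)
(L*5)*(-43) = ((-2 + √5 - 2*I)*5)*(-43) = (-10 - 10*I + 5*√5)*(-43) = 430 - 215*√5 + 430*I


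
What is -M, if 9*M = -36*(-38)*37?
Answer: -5624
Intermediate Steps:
M = 5624 (M = (-36*(-38)*37)/9 = (1368*37)/9 = (⅑)*50616 = 5624)
-M = -1*5624 = -5624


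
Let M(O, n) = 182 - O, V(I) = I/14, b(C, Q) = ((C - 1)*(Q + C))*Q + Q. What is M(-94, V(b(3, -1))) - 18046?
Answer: -17770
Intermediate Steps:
b(C, Q) = Q + Q*(-1 + C)*(C + Q) (b(C, Q) = ((-1 + C)*(C + Q))*Q + Q = Q*(-1 + C)*(C + Q) + Q = Q + Q*(-1 + C)*(C + Q))
V(I) = I/14 (V(I) = I*(1/14) = I/14)
M(-94, V(b(3, -1))) - 18046 = (182 - 1*(-94)) - 18046 = (182 + 94) - 18046 = 276 - 18046 = -17770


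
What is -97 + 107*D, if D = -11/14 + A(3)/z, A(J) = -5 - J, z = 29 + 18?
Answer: -131129/658 ≈ -199.28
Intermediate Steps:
z = 47
D = -629/658 (D = -11/14 + (-5 - 1*3)/47 = -11*1/14 + (-5 - 3)*(1/47) = -11/14 - 8*1/47 = -11/14 - 8/47 = -629/658 ≈ -0.95593)
-97 + 107*D = -97 + 107*(-629/658) = -97 - 67303/658 = -131129/658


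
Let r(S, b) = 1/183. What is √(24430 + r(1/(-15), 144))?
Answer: √818136453/183 ≈ 156.30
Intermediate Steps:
r(S, b) = 1/183
√(24430 + r(1/(-15), 144)) = √(24430 + 1/183) = √(4470691/183) = √818136453/183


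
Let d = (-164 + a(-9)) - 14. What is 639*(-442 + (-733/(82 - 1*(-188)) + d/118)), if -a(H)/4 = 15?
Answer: -505267027/1770 ≈ -2.8546e+5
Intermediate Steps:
a(H) = -60 (a(H) = -4*15 = -60)
d = -238 (d = (-164 - 60) - 14 = -224 - 14 = -238)
639*(-442 + (-733/(82 - 1*(-188)) + d/118)) = 639*(-442 + (-733/(82 - 1*(-188)) - 238/118)) = 639*(-442 + (-733/(82 + 188) - 238*1/118)) = 639*(-442 + (-733/270 - 119/59)) = 639*(-442 - 75377/15930) = 639*(-7116437/15930) = -505267027/1770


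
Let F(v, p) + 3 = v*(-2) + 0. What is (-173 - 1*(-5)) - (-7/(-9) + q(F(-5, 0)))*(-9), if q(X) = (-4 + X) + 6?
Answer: -80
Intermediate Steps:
F(v, p) = -3 - 2*v (F(v, p) = -3 + (v*(-2) + 0) = -3 + (-2*v + 0) = -3 - 2*v)
q(X) = 2 + X
(-173 - 1*(-5)) - (-7/(-9) + q(F(-5, 0)))*(-9) = (-173 - 1*(-5)) - (-7/(-9) + (2 + (-3 - 2*(-5))))*(-9) = (-173 + 5) - (-7*(-⅑) + (2 + (-3 + 10)))*(-9) = -168 - (7/9 + (2 + 7))*(-9) = -168 - (7/9 + 9)*(-9) = -168 - 88*(-9)/9 = -168 - 1*(-88) = -168 + 88 = -80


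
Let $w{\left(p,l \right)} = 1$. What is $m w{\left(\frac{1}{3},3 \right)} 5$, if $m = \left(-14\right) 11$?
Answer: $-770$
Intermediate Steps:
$m = -154$
$m w{\left(\frac{1}{3},3 \right)} 5 = - 154 \cdot 1 \cdot 5 = \left(-154\right) 5 = -770$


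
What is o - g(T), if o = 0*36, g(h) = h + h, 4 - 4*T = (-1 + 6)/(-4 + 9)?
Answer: -3/2 ≈ -1.5000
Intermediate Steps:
T = ¾ (T = 1 - (-1 + 6)/(4*(-4 + 9)) = 1 - 5/(4*5) = 1 - ¼*1 = 1 - ¼ = ¾ ≈ 0.75000)
g(h) = 2*h
o = 0
o - g(T) = 0 - 2*3/4 = 0 - 1*3/2 = 0 - 3/2 = -3/2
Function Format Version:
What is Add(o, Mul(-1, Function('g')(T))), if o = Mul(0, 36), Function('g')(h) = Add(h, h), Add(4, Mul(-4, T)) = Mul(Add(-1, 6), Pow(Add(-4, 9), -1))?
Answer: Rational(-3, 2) ≈ -1.5000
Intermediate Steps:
T = Rational(3, 4) (T = Add(1, Mul(Rational(-1, 4), Mul(Add(-1, 6), Pow(Add(-4, 9), -1)))) = Add(1, Mul(Rational(-1, 4), Mul(5, Pow(5, -1)))) = Add(1, Mul(Rational(-1, 4), Mul(5, Rational(1, 5)))) = Add(1, Mul(Rational(-1, 4), 1)) = Add(1, Rational(-1, 4)) = Rational(3, 4) ≈ 0.75000)
Function('g')(h) = Mul(2, h)
o = 0
Add(o, Mul(-1, Function('g')(T))) = Add(0, Mul(-1, Mul(2, Rational(3, 4)))) = Add(0, Mul(-1, Rational(3, 2))) = Add(0, Rational(-3, 2)) = Rational(-3, 2)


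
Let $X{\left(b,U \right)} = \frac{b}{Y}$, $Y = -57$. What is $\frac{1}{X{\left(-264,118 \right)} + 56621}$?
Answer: $\frac{19}{1075887} \approx 1.766 \cdot 10^{-5}$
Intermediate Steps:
$X{\left(b,U \right)} = - \frac{b}{57}$ ($X{\left(b,U \right)} = \frac{b}{-57} = b \left(- \frac{1}{57}\right) = - \frac{b}{57}$)
$\frac{1}{X{\left(-264,118 \right)} + 56621} = \frac{1}{\left(- \frac{1}{57}\right) \left(-264\right) + 56621} = \frac{1}{\frac{88}{19} + 56621} = \frac{1}{\frac{1075887}{19}} = \frac{19}{1075887}$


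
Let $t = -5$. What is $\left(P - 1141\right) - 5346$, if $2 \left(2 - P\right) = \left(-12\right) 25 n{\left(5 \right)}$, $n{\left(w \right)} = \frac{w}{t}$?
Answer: $-6635$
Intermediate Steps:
$n{\left(w \right)} = - \frac{w}{5}$ ($n{\left(w \right)} = \frac{w}{-5} = w \left(- \frac{1}{5}\right) = - \frac{w}{5}$)
$P = -148$ ($P = 2 - \frac{\left(-12\right) 25 \left(\left(- \frac{1}{5}\right) 5\right)}{2} = 2 - \frac{\left(-300\right) \left(-1\right)}{2} = 2 - 150 = -148$)
$\left(P - 1141\right) - 5346 = \left(-148 - 1141\right) - 5346 = -1289 - 5346 = -6635$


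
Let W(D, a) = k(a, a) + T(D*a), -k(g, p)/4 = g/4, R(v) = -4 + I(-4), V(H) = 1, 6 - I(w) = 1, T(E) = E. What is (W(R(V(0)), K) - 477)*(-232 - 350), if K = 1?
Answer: 277614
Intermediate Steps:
I(w) = 5 (I(w) = 6 - 1*1 = 6 - 1 = 5)
R(v) = 1 (R(v) = -4 + 5 = 1)
k(g, p) = -g (k(g, p) = -4*g/4 = -g)
W(D, a) = -a + D*a
(W(R(V(0)), K) - 477)*(-232 - 350) = (1*(-1 + 1) - 477)*(-232 - 350) = (1*0 - 477)*(-582) = (0 - 477)*(-582) = -477*(-582) = 277614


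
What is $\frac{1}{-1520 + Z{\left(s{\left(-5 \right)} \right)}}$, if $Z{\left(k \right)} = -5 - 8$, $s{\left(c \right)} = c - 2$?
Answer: $- \frac{1}{1533} \approx -0.00065232$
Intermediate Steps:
$s{\left(c \right)} = -2 + c$
$Z{\left(k \right)} = -13$ ($Z{\left(k \right)} = -5 - 8 = -13$)
$\frac{1}{-1520 + Z{\left(s{\left(-5 \right)} \right)}} = \frac{1}{-1520 - 13} = \frac{1}{-1533} = - \frac{1}{1533}$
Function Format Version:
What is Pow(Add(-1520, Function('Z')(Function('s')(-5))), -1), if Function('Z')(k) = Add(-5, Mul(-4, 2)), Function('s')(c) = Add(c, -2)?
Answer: Rational(-1, 1533) ≈ -0.00065232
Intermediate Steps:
Function('s')(c) = Add(-2, c)
Function('Z')(k) = -13 (Function('Z')(k) = Add(-5, -8) = -13)
Pow(Add(-1520, Function('Z')(Function('s')(-5))), -1) = Pow(Add(-1520, -13), -1) = Pow(-1533, -1) = Rational(-1, 1533)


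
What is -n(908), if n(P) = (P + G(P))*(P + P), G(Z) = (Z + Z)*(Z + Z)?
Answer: -5990555424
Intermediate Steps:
G(Z) = 4*Z**2 (G(Z) = (2*Z)*(2*Z) = 4*Z**2)
n(P) = 2*P*(P + 4*P**2) (n(P) = (P + 4*P**2)*(P + P) = (P + 4*P**2)*(2*P) = 2*P*(P + 4*P**2))
-n(908) = -908**2*(2 + 8*908) = -824464*(2 + 7264) = -824464*7266 = -1*5990555424 = -5990555424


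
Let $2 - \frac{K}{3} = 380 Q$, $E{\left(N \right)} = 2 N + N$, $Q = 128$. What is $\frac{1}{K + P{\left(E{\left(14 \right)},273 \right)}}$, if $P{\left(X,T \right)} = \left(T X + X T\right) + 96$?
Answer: $- \frac{1}{122886} \approx -8.1376 \cdot 10^{-6}$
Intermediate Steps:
$E{\left(N \right)} = 3 N$
$P{\left(X,T \right)} = 96 + 2 T X$ ($P{\left(X,T \right)} = \left(T X + T X\right) + 96 = 2 T X + 96 = 96 + 2 T X$)
$K = -145914$ ($K = 6 - 3 \cdot 380 \cdot 128 = 6 - 145920 = -145914$)
$\frac{1}{K + P{\left(E{\left(14 \right)},273 \right)}} = \frac{1}{-145914 + \left(96 + 2 \cdot 273 \cdot 3 \cdot 14\right)} = \frac{1}{-145914 + \left(96 + 2 \cdot 273 \cdot 42\right)} = \frac{1}{-145914 + \left(96 + 22932\right)} = \frac{1}{-145914 + 23028} = \frac{1}{-122886} = - \frac{1}{122886}$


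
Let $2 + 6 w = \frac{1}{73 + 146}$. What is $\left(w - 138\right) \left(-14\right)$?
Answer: $\frac{1272383}{657} \approx 1936.7$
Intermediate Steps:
$w = - \frac{437}{1314}$ ($w = - \frac{1}{3} + \frac{1}{6 \left(73 + 146\right)} = - \frac{1}{3} + \frac{1}{6 \cdot 219} = - \frac{1}{3} + \frac{1}{6} \cdot \frac{1}{219} = - \frac{1}{3} + \frac{1}{1314} = - \frac{437}{1314} \approx -0.33257$)
$\left(w - 138\right) \left(-14\right) = \left(- \frac{437}{1314} - 138\right) \left(-14\right) = \left(- \frac{181769}{1314}\right) \left(-14\right) = \frac{1272383}{657}$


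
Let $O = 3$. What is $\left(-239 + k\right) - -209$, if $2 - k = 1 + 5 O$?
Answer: $-44$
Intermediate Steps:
$k = -14$ ($k = 2 - \left(1 + 5 \cdot 3\right) = 2 - \left(1 + 15\right) = 2 - 16 = -14$)
$\left(-239 + k\right) - -209 = \left(-239 - 14\right) - -209 = -253 + 209 = -44$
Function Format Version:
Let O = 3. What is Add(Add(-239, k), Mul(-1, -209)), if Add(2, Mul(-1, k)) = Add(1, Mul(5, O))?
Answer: -44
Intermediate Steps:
k = -14 (k = Add(2, Mul(-1, Add(1, Mul(5, 3)))) = Add(2, Mul(-1, Add(1, 15))) = Add(2, Mul(-1, 16)) = Add(2, -16) = -14)
Add(Add(-239, k), Mul(-1, -209)) = Add(Add(-239, -14), Mul(-1, -209)) = Add(-253, 209) = -44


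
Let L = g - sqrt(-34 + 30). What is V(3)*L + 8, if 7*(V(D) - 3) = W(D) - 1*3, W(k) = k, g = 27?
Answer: 89 - 6*I ≈ 89.0 - 6.0*I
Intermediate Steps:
V(D) = 18/7 + D/7 (V(D) = 3 + (D - 1*3)/7 = 3 + (D - 3)/7 = 3 + (-3 + D)/7 = 3 + (-3/7 + D/7) = 18/7 + D/7)
L = 27 - 2*I (L = 27 - sqrt(-34 + 30) = 27 - sqrt(-4) = 27 - 2*I ≈ 27.0 - 2.0*I)
V(3)*L + 8 = (18/7 + (1/7)*3)*(27 - 2*I) + 8 = (18/7 + 3/7)*(27 - 2*I) + 8 = 3*(27 - 2*I) + 8 = (81 - 6*I) + 8 = 89 - 6*I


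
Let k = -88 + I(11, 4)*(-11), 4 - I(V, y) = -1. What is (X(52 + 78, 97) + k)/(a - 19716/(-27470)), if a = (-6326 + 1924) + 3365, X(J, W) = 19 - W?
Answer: 3035435/14233337 ≈ 0.21326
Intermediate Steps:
I(V, y) = 5 (I(V, y) = 4 - 1*(-1) = 4 + 1 = 5)
k = -143 (k = -88 + 5*(-11) = -88 - 55 = -143)
a = -1037 (a = -4402 + 3365 = -1037)
(X(52 + 78, 97) + k)/(a - 19716/(-27470)) = ((19 - 1*97) - 143)/(-1037 - 19716/(-27470)) = ((19 - 97) - 143)/(-1037 - 19716*(-1/27470)) = (-78 - 143)/(-1037 + 9858/13735) = -221/(-14233337/13735) = -221*(-13735/14233337) = 3035435/14233337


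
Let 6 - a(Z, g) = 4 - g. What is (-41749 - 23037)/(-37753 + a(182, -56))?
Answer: 64786/37807 ≈ 1.7136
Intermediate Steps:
a(Z, g) = 2 + g (a(Z, g) = 6 - (4 - g) = 6 + (-4 + g) = 2 + g)
(-41749 - 23037)/(-37753 + a(182, -56)) = (-41749 - 23037)/(-37753 + (2 - 56)) = -64786/(-37753 - 54) = -64786/(-37807) = -64786*(-1/37807) = 64786/37807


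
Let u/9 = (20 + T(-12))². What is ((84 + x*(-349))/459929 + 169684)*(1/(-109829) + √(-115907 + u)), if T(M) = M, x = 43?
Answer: -78042577513/50513542141 + 78042577513*I*√115331/459929 ≈ -1.545 + 5.7625e+7*I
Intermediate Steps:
u = 576 (u = 9*(20 - 12)² = 9*8² = 9*64 = 576)
((84 + x*(-349))/459929 + 169684)*(1/(-109829) + √(-115907 + u)) = ((84 + 43*(-349))/459929 + 169684)*(1/(-109829) + √(-115907 + 576)) = ((84 - 15007)*(1/459929) + 169684)*(-1/109829 + √(-115331)) = (-14923*1/459929 + 169684)*(-1/109829 + I*√115331) = (-14923/459929 + 169684)*(-1/109829 + I*√115331) = 78042577513*(-1/109829 + I*√115331)/459929 = -78042577513/50513542141 + 78042577513*I*√115331/459929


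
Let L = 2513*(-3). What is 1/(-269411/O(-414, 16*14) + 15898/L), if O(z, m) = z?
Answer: 1040382/674835919 ≈ 0.0015417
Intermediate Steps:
L = -7539
1/(-269411/O(-414, 16*14) + 15898/L) = 1/(-269411/(-414) + 15898/(-7539)) = 1/(-269411*(-1/414) + 15898*(-1/7539)) = 1/(269411/414 - 15898/7539) = 1/(674835919/1040382) = 1040382/674835919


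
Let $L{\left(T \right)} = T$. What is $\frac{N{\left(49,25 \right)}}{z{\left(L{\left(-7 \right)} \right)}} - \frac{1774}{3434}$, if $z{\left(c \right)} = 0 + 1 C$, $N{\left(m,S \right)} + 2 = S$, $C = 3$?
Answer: $\frac{36830}{5151} \approx 7.1501$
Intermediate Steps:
$N{\left(m,S \right)} = -2 + S$
$z{\left(c \right)} = 3$ ($z{\left(c \right)} = 0 + 1 \cdot 3 = 0 + 3 = 3$)
$\frac{N{\left(49,25 \right)}}{z{\left(L{\left(-7 \right)} \right)}} - \frac{1774}{3434} = \frac{-2 + 25}{3} - \frac{1774}{3434} = 23 \cdot \frac{1}{3} - \frac{887}{1717} = \frac{23}{3} - \frac{887}{1717} = \frac{36830}{5151}$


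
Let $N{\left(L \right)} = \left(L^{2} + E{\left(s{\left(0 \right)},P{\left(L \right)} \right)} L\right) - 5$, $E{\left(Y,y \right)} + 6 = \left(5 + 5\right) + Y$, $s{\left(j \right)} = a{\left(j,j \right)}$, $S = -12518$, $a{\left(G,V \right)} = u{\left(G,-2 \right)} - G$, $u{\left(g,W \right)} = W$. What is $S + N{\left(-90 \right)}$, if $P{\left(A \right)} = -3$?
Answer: $-4603$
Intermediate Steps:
$a{\left(G,V \right)} = -2 - G$
$s{\left(j \right)} = -2 - j$
$E{\left(Y,y \right)} = 4 + Y$ ($E{\left(Y,y \right)} = -6 + \left(\left(5 + 5\right) + Y\right) = -6 + \left(10 + Y\right) = 4 + Y$)
$N{\left(L \right)} = -5 + L^{2} + 2 L$ ($N{\left(L \right)} = \left(L^{2} + \left(4 - 2\right) L\right) - 5 = \left(L^{2} + 2 L\right) - 5 = -5 + L^{2} + 2 L$)
$S + N{\left(-90 \right)} = -12518 + \left(-5 + \left(-90\right)^{2} + 2 \left(-90\right)\right) = -12518 - -7915 = -12518 + 7915 = -4603$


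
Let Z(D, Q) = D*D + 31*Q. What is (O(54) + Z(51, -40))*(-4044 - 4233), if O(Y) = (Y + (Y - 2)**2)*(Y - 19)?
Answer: -810243807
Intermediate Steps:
O(Y) = (-19 + Y)*(Y + (-2 + Y)**2) (O(Y) = (Y + (-2 + Y)**2)*(-19 + Y) = (-19 + Y)*(Y + (-2 + Y)**2))
Z(D, Q) = D**2 + 31*Q
(O(54) + Z(51, -40))*(-4044 - 4233) = ((-76 + 54**3 - 22*54**2 + 61*54) + (51**2 + 31*(-40)))*(-4044 - 4233) = ((-76 + 157464 - 22*2916 + 3294) + (2601 - 1240))*(-8277) = ((-76 + 157464 - 64152 + 3294) + 1361)*(-8277) = (96530 + 1361)*(-8277) = 97891*(-8277) = -810243807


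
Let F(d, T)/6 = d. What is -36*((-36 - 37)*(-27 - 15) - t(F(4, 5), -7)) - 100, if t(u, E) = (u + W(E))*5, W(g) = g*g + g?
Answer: -98596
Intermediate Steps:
F(d, T) = 6*d
W(g) = g + g² (W(g) = g² + g = g + g²)
t(u, E) = 5*u + 5*E*(1 + E) (t(u, E) = (u + E*(1 + E))*5 = 5*u + 5*E*(1 + E))
-36*((-36 - 37)*(-27 - 15) - t(F(4, 5), -7)) - 100 = -36*((-36 - 37)*(-27 - 15) - (5*(6*4) + 5*(-7)*(1 - 7))) - 100 = -36*(-73*(-42) - (5*24 + 5*(-7)*(-6))) - 100 = -36*(3066 - (120 + 210)) - 100 = -36*(3066 - 1*330) - 100 = -36*(3066 - 330) - 100 = -36*2736 - 100 = -98496 - 100 = -98596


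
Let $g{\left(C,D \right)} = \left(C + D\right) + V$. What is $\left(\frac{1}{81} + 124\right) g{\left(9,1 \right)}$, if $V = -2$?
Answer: $\frac{80360}{81} \approx 992.1$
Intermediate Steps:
$g{\left(C,D \right)} = -2 + C + D$ ($g{\left(C,D \right)} = \left(C + D\right) - 2 = -2 + C + D$)
$\left(\frac{1}{81} + 124\right) g{\left(9,1 \right)} = \left(\frac{1}{81} + 124\right) \left(-2 + 9 + 1\right) = \left(\frac{1}{81} + 124\right) 8 = \frac{10045}{81} \cdot 8 = \frac{80360}{81}$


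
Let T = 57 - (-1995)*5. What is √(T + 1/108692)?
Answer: √29629388794085/54346 ≈ 100.16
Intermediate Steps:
T = 10032 (T = 57 - 57*(-175) = 57 + 9975 = 10032)
√(T + 1/108692) = √(10032 + 1/108692) = √(1090398145/108692) = √29629388794085/54346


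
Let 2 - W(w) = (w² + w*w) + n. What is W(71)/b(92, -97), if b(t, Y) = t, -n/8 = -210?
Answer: -2940/23 ≈ -127.83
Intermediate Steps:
n = 1680 (n = -8*(-210) = 1680)
W(w) = -1678 - 2*w² (W(w) = 2 - ((w² + w*w) + 1680) = 2 - ((w² + w²) + 1680) = 2 - (2*w² + 1680) = 2 - (1680 + 2*w²) = 2 + (-1680 - 2*w²) = -1678 - 2*w²)
W(71)/b(92, -97) = (-1678 - 2*71²)/92 = (-1678 - 2*5041)*(1/92) = (-1678 - 10082)*(1/92) = -11760*1/92 = -2940/23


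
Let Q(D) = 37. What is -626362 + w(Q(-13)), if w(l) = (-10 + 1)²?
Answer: -626281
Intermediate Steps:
w(l) = 81 (w(l) = (-9)² = 81)
-626362 + w(Q(-13)) = -626362 + 81 = -626281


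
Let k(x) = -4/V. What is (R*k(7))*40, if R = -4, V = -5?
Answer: -128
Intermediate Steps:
k(x) = ⅘ (k(x) = -4/(-5) = -4*(-⅕) = ⅘)
(R*k(7))*40 = -4*⅘*40 = -16/5*40 = -128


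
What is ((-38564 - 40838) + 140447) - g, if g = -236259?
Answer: 297304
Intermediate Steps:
((-38564 - 40838) + 140447) - g = ((-38564 - 40838) + 140447) - 1*(-236259) = (-79402 + 140447) + 236259 = 61045 + 236259 = 297304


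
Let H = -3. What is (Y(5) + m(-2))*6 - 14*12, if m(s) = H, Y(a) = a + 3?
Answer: -138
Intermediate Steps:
Y(a) = 3 + a
m(s) = -3
(Y(5) + m(-2))*6 - 14*12 = ((3 + 5) - 3)*6 - 14*12 = (8 - 3)*6 - 168 = 5*6 - 168 = 30 - 168 = -138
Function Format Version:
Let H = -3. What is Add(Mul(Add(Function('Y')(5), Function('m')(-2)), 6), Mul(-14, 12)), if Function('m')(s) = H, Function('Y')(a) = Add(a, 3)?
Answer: -138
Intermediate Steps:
Function('Y')(a) = Add(3, a)
Function('m')(s) = -3
Add(Mul(Add(Function('Y')(5), Function('m')(-2)), 6), Mul(-14, 12)) = Add(Mul(Add(Add(3, 5), -3), 6), Mul(-14, 12)) = Add(Mul(Add(8, -3), 6), -168) = Add(Mul(5, 6), -168) = Add(30, -168) = -138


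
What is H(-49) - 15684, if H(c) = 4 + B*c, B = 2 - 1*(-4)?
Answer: -15974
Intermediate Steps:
B = 6 (B = 2 + 4 = 6)
H(c) = 4 + 6*c
H(-49) - 15684 = (4 + 6*(-49)) - 15684 = (4 - 294) - 15684 = -290 - 15684 = -15974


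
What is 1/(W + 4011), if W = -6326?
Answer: -1/2315 ≈ -0.00043197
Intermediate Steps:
1/(W + 4011) = 1/(-6326 + 4011) = 1/(-2315) = -1/2315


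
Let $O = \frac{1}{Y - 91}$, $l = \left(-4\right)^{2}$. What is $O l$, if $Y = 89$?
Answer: $-8$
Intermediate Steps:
$l = 16$
$O = - \frac{1}{2}$ ($O = \frac{1}{89 - 91} = \frac{1}{-2} = - \frac{1}{2} \approx -0.5$)
$O l = \left(- \frac{1}{2}\right) 16 = -8$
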